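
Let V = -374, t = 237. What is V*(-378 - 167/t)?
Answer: 33567622/237 ≈ 1.4164e+5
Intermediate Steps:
V*(-378 - 167/t) = -374*(-378 - 167/237) = -374*(-89753/237) = 33567622/237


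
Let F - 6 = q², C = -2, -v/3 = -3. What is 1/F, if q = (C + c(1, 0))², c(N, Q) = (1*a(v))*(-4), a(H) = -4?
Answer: 1/38422 ≈ 2.6027e-5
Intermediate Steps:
v = 9 (v = -3*(-3) = 9)
c(N, Q) = 16 (c(N, Q) = (1*(-4))*(-4) = -4*(-4) = 16)
q = 196 (q = (-2 + 16)² = 14² = 196)
F = 38422 (F = 6 + 196² = 6 + 38416 = 38422)
1/F = 1/38422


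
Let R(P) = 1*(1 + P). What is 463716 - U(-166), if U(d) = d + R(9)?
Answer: 463872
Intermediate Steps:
R(P) = 1 + P
U(d) = 10 + d (U(d) = d + (1 + 9) = d + 10 = 10 + d)
463716 - U(-166) = 463716 - (10 - 166) = 463716 - 1*(-156) = 463716 + 156 = 463872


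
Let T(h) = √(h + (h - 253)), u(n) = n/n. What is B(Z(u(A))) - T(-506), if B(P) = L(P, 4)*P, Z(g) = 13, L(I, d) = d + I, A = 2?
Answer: 221 - I*√1265 ≈ 221.0 - 35.567*I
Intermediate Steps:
L(I, d) = I + d
u(n) = 1
T(h) = √(-253 + 2*h) (T(h) = √(h + (-253 + h)) = √(-253 + 2*h))
B(P) = P*(4 + P) (B(P) = (P + 4)*P = (4 + P)*P = P*(4 + P))
B(Z(u(A))) - T(-506) = 13*(4 + 13) - √(-253 + 2*(-506)) = 13*17 - √(-253 - 1012) = 221 - √(-1265) = 221 - I*√1265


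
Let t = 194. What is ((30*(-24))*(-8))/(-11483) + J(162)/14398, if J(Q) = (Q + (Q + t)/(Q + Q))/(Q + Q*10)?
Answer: -1088226211477/2169489574548 ≈ -0.50161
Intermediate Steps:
J(Q) = (Q + (194 + Q)/(2*Q))/(11*Q) (J(Q) = (Q + (Q + 194)/(Q + Q))/(Q + Q*10) = (Q + (194 + Q)/((2*Q)))/(Q + 10*Q) = (Q + (194 + Q)*(1/(2*Q)))/((11*Q)) = (Q + (194 + Q)/(2*Q))*(1/(11*Q)) = (Q + (194 + Q)/(2*Q))/(11*Q))
((30*(-24))*(-8))/(-11483) + J(162)/14398 = ((30*(-24))*(-8))/(-11483) + ((1/22)*(194 + 162 + 2*162²)/162²)/14398 = -720*(-8)*(-1/11483) + ((1/22)*(1/26244)*(194 + 162 + 2*26244))*(1/14398) = 5760*(-1/11483) + ((1/22)*(1/26244)*(194 + 162 + 52488))*(1/14398) = -5760/11483 + ((1/22)*(1/26244)*52844)*(1/14398) = -5760/11483 + (1201/13122)*(1/14398) = -5760/11483 + 1201/188930556 = -1088226211477/2169489574548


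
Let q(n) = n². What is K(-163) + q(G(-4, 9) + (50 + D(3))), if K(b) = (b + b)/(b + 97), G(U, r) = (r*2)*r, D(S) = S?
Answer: 1525588/33 ≈ 46230.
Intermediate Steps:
G(U, r) = 2*r² (G(U, r) = (2*r)*r = 2*r²)
K(b) = 2*b/(97 + b) (K(b) = (2*b)/(97 + b) = 2*b/(97 + b))
K(-163) + q(G(-4, 9) + (50 + D(3))) = 2*(-163)/(97 - 163) + (2*9² + (50 + 3))² = 2*(-163)/(-66) + (2*81 + 53)² = 2*(-163)*(-1/66) + (162 + 53)² = 163/33 + 215² = 163/33 + 46225 = 1525588/33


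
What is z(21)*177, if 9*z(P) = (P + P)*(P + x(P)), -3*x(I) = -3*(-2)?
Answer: 15694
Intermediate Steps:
x(I) = -2 (x(I) = -(-1)*(-2) = -⅓*6 = -2)
z(P) = 2*P*(-2 + P)/9 (z(P) = ((P + P)*(P - 2))/9 = ((2*P)*(-2 + P))/9 = (2*P*(-2 + P))/9 = 2*P*(-2 + P)/9)
z(21)*177 = ((2/9)*21*(-2 + 21))*177 = ((2/9)*21*19)*177 = (266/3)*177 = 15694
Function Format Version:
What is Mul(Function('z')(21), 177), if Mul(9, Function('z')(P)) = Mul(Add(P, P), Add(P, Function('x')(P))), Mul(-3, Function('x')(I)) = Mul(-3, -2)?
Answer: 15694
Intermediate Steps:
Function('x')(I) = -2 (Function('x')(I) = Mul(Rational(-1, 3), Mul(-3, -2)) = Mul(Rational(-1, 3), 6) = -2)
Function('z')(P) = Mul(Rational(2, 9), P, Add(-2, P)) (Function('z')(P) = Mul(Rational(1, 9), Mul(Add(P, P), Add(P, -2))) = Mul(Rational(1, 9), Mul(Mul(2, P), Add(-2, P))) = Mul(Rational(1, 9), Mul(2, P, Add(-2, P))) = Mul(Rational(2, 9), P, Add(-2, P)))
Mul(Function('z')(21), 177) = Mul(Mul(Rational(2, 9), 21, Add(-2, 21)), 177) = Mul(Mul(Rational(2, 9), 21, 19), 177) = Mul(Rational(266, 3), 177) = 15694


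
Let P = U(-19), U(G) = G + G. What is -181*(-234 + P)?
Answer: 49232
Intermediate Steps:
U(G) = 2*G
P = -38 (P = 2*(-19) = -38)
-181*(-234 + P) = -181*(-234 - 38) = -181*(-272) = 49232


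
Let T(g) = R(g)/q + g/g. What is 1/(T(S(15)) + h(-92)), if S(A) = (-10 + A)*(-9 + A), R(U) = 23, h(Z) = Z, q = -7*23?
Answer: -7/638 ≈ -0.010972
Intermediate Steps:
q = -161
T(g) = 6/7 (T(g) = 23/(-161) + g/g = 23*(-1/161) + 1 = -⅐ + 1 = 6/7)
1/(T(S(15)) + h(-92)) = 1/(6/7 - 92) = 1/(-638/7) = -7/638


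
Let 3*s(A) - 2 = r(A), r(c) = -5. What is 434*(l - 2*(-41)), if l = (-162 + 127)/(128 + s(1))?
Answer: 4504486/127 ≈ 35468.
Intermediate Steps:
s(A) = -1 (s(A) = ⅔ + (⅓)*(-5) = ⅔ - 5/3 = -1)
l = -35/127 (l = (-162 + 127)/(128 - 1) = -35/127 ≈ -0.27559)
434*(l - 2*(-41)) = 434*(-35/127 - 2*(-41)) = 434*(-35/127 + 82) = 434*(10379/127) = 4504486/127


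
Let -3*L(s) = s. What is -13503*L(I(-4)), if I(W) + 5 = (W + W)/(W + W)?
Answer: -18004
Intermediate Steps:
I(W) = -4 (I(W) = -5 + (W + W)/(W + W) = -5 + (2*W)/((2*W)) = -5 + (2*W)*(1/(2*W)) = -5 + 1 = -4)
L(s) = -s/3
-13503*L(I(-4)) = -(-4501)*(-4) = -13503*4/3 = -18004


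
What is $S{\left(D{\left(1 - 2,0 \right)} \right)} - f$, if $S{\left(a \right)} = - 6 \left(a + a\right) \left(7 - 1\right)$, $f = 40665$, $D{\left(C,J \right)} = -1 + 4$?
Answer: $-40881$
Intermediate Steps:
$D{\left(C,J \right)} = 3$
$S{\left(a \right)} = - 72 a$ ($S{\left(a \right)} = - 6 \cdot 2 a 6 = - 6 \cdot 12 a = - 72 a$)
$S{\left(D{\left(1 - 2,0 \right)} \right)} - f = \left(-72\right) 3 - 40665 = -216 - 40665 = -40881$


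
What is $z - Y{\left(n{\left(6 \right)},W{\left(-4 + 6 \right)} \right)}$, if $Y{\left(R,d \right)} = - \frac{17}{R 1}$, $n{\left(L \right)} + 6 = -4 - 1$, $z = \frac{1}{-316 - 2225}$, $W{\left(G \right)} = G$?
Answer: $- \frac{3928}{2541} \approx -1.5458$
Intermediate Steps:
$z = - \frac{1}{2541}$ ($z = \frac{1}{-2541} = - \frac{1}{2541} \approx -0.00039355$)
$n{\left(L \right)} = -11$ ($n{\left(L \right)} = -6 - 5 = -11$)
$Y{\left(R,d \right)} = - \frac{17}{R}$
$z - Y{\left(n{\left(6 \right)},W{\left(-4 + 6 \right)} \right)} = - \frac{1}{2541} - - \frac{17}{-11} = - \frac{1}{2541} - \left(-17\right) \left(- \frac{1}{11}\right) = - \frac{1}{2541} - \frac{17}{11} = - \frac{3928}{2541}$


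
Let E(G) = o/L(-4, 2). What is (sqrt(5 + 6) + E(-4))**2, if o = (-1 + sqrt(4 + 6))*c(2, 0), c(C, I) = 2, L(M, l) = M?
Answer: (1 - sqrt(10) + 2*sqrt(11))**2/4 ≈ 4.9974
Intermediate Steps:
o = -2 + 2*sqrt(10) (o = (-1 + sqrt(4 + 6))*2 = (-1 + sqrt(10))*2 = -2 + 2*sqrt(10) ≈ 4.3246)
E(G) = 1/2 - sqrt(10)/2 (E(G) = (-2 + 2*sqrt(10))/(-4) = (-2 + 2*sqrt(10))*(-1/4) = 1/2 - sqrt(10)/2)
(sqrt(5 + 6) + E(-4))**2 = (sqrt(5 + 6) + (1/2 - sqrt(10)/2))**2 = (sqrt(11) + (1/2 - sqrt(10)/2))**2 = (1/2 + sqrt(11) - sqrt(10)/2)**2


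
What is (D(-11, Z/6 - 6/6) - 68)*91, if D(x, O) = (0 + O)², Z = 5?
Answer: -222677/36 ≈ -6185.5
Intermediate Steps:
D(x, O) = O²
(D(-11, Z/6 - 6/6) - 68)*91 = ((5/6 - 6/6)² - 68)*91 = ((5*(⅙) - 6*⅙)² - 68)*91 = ((⅚ - 1)² - 68)*91 = ((-⅙)² - 68)*91 = (1/36 - 68)*91 = -2447/36*91 = -222677/36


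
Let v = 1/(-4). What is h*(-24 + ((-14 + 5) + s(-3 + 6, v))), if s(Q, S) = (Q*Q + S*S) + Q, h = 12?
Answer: -1005/4 ≈ -251.25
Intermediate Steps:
v = -¼ ≈ -0.25000
s(Q, S) = Q + Q² + S² (s(Q, S) = (Q² + S²) + Q = Q + Q² + S²)
h*(-24 + ((-14 + 5) + s(-3 + 6, v))) = 12*(-24 + ((-14 + 5) + ((-3 + 6) + (-3 + 6)² + (-¼)²))) = 12*(-24 + (-9 + (3 + 3² + 1/16))) = 12*(-24 + (-9 + (3 + 9 + 1/16))) = 12*(-24 + (-9 + 193/16)) = 12*(-24 + 49/16) = 12*(-335/16) = -1005/4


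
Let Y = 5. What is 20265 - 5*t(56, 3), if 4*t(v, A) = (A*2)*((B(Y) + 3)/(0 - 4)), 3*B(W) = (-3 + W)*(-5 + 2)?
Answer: 162135/8 ≈ 20267.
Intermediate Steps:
B(W) = 3 - W (B(W) = ((-3 + W)*(-5 + 2))/3 = ((-3 + W)*(-3))/3 = (9 - 3*W)/3 = 3 - W)
t(v, A) = -A/8 (t(v, A) = ((A*2)*(((3 - 1*5) + 3)/(0 - 4)))/4 = ((2*A)*(((3 - 5) + 3)/(-4)))/4 = ((2*A)*((-2 + 3)*(-¼)))/4 = ((2*A)*(1*(-¼)))/4 = ((2*A)*(-¼))/4 = (-A/2)/4 = -A/8)
20265 - 5*t(56, 3) = 20265 - 5*(-⅛*3) = 20265 - 5*(-3)/8 = 20265 - 1*(-15/8) = 20265 + 15/8 = 162135/8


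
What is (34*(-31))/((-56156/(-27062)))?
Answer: -7130837/14039 ≈ -507.93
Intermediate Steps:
(34*(-31))/((-56156/(-27062))) = -1054/((-56156*(-1/27062))) = -1054/28078/13531 = -1054*13531/28078 = -7130837/14039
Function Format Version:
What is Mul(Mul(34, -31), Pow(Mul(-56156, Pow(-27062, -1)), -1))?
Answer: Rational(-7130837, 14039) ≈ -507.93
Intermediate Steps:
Mul(Mul(34, -31), Pow(Mul(-56156, Pow(-27062, -1)), -1)) = Mul(-1054, Pow(Mul(-56156, Rational(-1, 27062)), -1)) = Mul(-1054, Pow(Rational(28078, 13531), -1)) = Mul(-1054, Rational(13531, 28078)) = Rational(-7130837, 14039)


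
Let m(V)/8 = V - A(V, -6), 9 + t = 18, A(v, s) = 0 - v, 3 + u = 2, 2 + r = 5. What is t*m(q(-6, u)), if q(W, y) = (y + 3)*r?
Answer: 864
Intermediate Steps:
r = 3 (r = -2 + 5 = 3)
u = -1 (u = -3 + 2 = -1)
q(W, y) = 9 + 3*y (q(W, y) = (y + 3)*3 = (3 + y)*3 = 9 + 3*y)
A(v, s) = -v
t = 9 (t = -9 + 18 = 9)
m(V) = 16*V (m(V) = 8*(V - (-1)*V) = 8*(V + V) = 8*(2*V) = 16*V)
t*m(q(-6, u)) = 9*(16*(9 + 3*(-1))) = 9*(16*(9 - 3)) = 9*(16*6) = 9*96 = 864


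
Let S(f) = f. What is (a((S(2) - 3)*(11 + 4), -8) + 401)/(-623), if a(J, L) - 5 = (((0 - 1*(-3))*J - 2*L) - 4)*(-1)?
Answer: -439/623 ≈ -0.70465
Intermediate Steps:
a(J, L) = 9 - 3*J + 2*L (a(J, L) = 5 + (((0 - 1*(-3))*J - 2*L) - 4)*(-1) = 5 + (((0 + 3)*J - 2*L) - 4)*(-1) = 5 + ((3*J - 2*L) - 4)*(-1) = 5 + ((-2*L + 3*J) - 4)*(-1) = 5 + (-4 - 2*L + 3*J)*(-1) = 5 + (4 - 3*J + 2*L) = 9 - 3*J + 2*L)
(a((S(2) - 3)*(11 + 4), -8) + 401)/(-623) = ((9 - 3*(2 - 3)*(11 + 4) + 2*(-8)) + 401)/(-623) = ((9 - (-3)*15 - 16) + 401)*(-1/623) = ((9 - 3*(-15) - 16) + 401)*(-1/623) = ((9 + 45 - 16) + 401)*(-1/623) = (38 + 401)*(-1/623) = 439*(-1/623) = -439/623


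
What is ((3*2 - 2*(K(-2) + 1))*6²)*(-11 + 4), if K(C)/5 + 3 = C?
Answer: -13608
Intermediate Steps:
K(C) = -15 + 5*C
((3*2 - 2*(K(-2) + 1))*6²)*(-11 + 4) = ((3*2 - 2*((-15 + 5*(-2)) + 1))*6²)*(-11 + 4) = ((6 - 2*((-15 - 10) + 1))*36)*(-7) = ((6 - 2*(-25 + 1))*36)*(-7) = ((6 - 2*(-24))*36)*(-7) = ((6 + 48)*36)*(-7) = (54*36)*(-7) = 1944*(-7) = -13608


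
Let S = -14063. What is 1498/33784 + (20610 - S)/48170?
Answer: 310887823/406843820 ≈ 0.76414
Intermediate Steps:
1498/33784 + (20610 - S)/48170 = 1498/33784 + (20610 - 1*(-14063))/48170 = 1498*(1/33784) + (20610 + 14063)*(1/48170) = 749/16892 + 34673*(1/48170) = 749/16892 + 34673/48170 = 310887823/406843820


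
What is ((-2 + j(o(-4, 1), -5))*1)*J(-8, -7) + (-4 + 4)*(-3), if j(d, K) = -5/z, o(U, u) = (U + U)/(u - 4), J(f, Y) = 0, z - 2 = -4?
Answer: 0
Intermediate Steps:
z = -2 (z = 2 - 4 = -2)
o(U, u) = 2*U/(-4 + u) (o(U, u) = (2*U)/(-4 + u) = 2*U/(-4 + u))
j(d, K) = 5/2 (j(d, K) = -5/(-2) = -5*(-½) = 5/2)
((-2 + j(o(-4, 1), -5))*1)*J(-8, -7) + (-4 + 4)*(-3) = ((-2 + 5/2)*1)*0 + (-4 + 4)*(-3) = ((½)*1)*0 + 0*(-3) = (½)*0 + 0 = 0 + 0 = 0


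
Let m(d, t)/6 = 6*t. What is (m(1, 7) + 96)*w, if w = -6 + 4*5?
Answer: 4872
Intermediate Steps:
w = 14 (w = -6 + 20 = 14)
m(d, t) = 36*t (m(d, t) = 6*(6*t) = 36*t)
(m(1, 7) + 96)*w = (36*7 + 96)*14 = (252 + 96)*14 = 348*14 = 4872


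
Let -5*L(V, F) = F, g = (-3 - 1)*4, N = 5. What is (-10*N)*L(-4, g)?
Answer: -160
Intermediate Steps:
g = -16 (g = -4*4 = -16)
L(V, F) = -F/5
(-10*N)*L(-4, g) = (-10*5)*(-1/5*(-16)) = -50*16/5 = -160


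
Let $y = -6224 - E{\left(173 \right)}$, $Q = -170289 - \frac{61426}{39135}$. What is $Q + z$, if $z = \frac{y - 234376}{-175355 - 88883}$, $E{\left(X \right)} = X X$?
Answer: $- \frac{1760956381774543}{10340954130} \approx -1.7029 \cdot 10^{5}$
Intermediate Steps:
$E{\left(X \right)} = X^{2}$
$Q = - \frac{6664321441}{39135}$ ($Q = -170289 - \frac{61426}{39135} = - \frac{6664321441}{39135} \approx -1.7029 \cdot 10^{5}$)
$y = -36153$ ($y = -6224 - 173^{2} = -6224 - 29929 = -36153$)
$z = \frac{270529}{264238}$ ($z = \frac{-36153 - 234376}{-175355 - 88883} = - \frac{270529}{-175355 - 88883} = - \frac{270529}{-264238} = \left(-270529\right) \left(- \frac{1}{264238}\right) = \frac{270529}{264238} \approx 1.0238$)
$Q + z = - \frac{6664321441}{39135} + \frac{270529}{264238} = - \frac{1760956381774543}{10340954130}$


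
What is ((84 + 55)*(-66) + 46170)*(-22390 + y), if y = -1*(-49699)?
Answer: 1010323764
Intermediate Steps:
y = 49699
((84 + 55)*(-66) + 46170)*(-22390 + y) = ((84 + 55)*(-66) + 46170)*(-22390 + 49699) = (139*(-66) + 46170)*27309 = (-9174 + 46170)*27309 = 36996*27309 = 1010323764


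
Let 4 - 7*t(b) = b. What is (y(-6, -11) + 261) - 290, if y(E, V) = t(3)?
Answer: -202/7 ≈ -28.857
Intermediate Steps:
t(b) = 4/7 - b/7
y(E, V) = 1/7 (y(E, V) = 4/7 - 1/7*3 = 4/7 - 3/7 = 1/7)
(y(-6, -11) + 261) - 290 = (1/7 + 261) - 290 = 1828/7 - 290 = -202/7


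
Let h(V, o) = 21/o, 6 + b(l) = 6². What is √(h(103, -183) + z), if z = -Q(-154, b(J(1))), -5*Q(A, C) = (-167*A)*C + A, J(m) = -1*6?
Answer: 3*√1594625095/305 ≈ 392.78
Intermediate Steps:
J(m) = -6
b(l) = 30 (b(l) = -6 + 6² = -6 + 36 = 30)
Q(A, C) = -A/5 + 167*A*C/5 (Q(A, C) = -((-167*A)*C + A)/5 = -(-167*A*C + A)/5 = -(A - 167*A*C)/5 = -A/5 + 167*A*C/5)
z = 771386/5 (z = -(-154)*(-1 + 167*30)/5 = -(-154)*(-1 + 5010)/5 = -(-154)*5009/5 = -1*(-771386/5) = 771386/5 ≈ 1.5428e+5)
√(h(103, -183) + z) = √(21/(-183) + 771386/5) = √(21*(-1/183) + 771386/5) = √(-7/61 + 771386/5) = √(47054511/305) = 3*√1594625095/305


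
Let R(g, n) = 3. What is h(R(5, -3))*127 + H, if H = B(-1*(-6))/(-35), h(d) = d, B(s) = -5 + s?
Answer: 13334/35 ≈ 380.97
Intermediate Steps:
H = -1/35 (H = (-5 - 1*(-6))/(-35) = (-5 + 6)*(-1/35) = 1*(-1/35) = -1/35 ≈ -0.028571)
h(R(5, -3))*127 + H = 3*127 - 1/35 = 381 - 1/35 = 13334/35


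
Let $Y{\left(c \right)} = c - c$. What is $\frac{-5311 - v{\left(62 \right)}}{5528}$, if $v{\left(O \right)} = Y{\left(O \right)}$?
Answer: $- \frac{5311}{5528} \approx -0.96074$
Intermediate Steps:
$Y{\left(c \right)} = 0$
$v{\left(O \right)} = 0$
$\frac{-5311 - v{\left(62 \right)}}{5528} = \frac{-5311 - 0}{5528} = \left(-5311 + 0\right) \frac{1}{5528} = \left(-5311\right) \frac{1}{5528} = - \frac{5311}{5528}$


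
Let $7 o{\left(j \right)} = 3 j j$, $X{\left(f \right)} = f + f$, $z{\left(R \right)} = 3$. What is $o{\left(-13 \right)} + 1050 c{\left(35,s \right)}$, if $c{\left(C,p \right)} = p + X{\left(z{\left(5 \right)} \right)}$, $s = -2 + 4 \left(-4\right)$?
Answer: $- \frac{87693}{7} \approx -12528.0$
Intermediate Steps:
$s = -18$ ($s = -2 - 16 = -18$)
$X{\left(f \right)} = 2 f$
$c{\left(C,p \right)} = 6 + p$ ($c{\left(C,p \right)} = p + 2 \cdot 3 = p + 6 = 6 + p$)
$o{\left(j \right)} = \frac{3 j^{2}}{7}$ ($o{\left(j \right)} = \frac{3 j j}{7} = \frac{3 j^{2}}{7}$)
$o{\left(-13 \right)} + 1050 c{\left(35,s \right)} = \frac{3 \left(-13\right)^{2}}{7} + 1050 \left(6 - 18\right) = \frac{3}{7} \cdot 169 + 1050 \left(-12\right) = \frac{507}{7} - 12600 = - \frac{87693}{7}$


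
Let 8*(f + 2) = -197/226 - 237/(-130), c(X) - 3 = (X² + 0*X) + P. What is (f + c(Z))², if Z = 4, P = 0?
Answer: 63240681529/215796100 ≈ 293.06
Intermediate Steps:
c(X) = 3 + X² (c(X) = 3 + ((X² + 0*X) + 0) = 3 + ((X² + 0) + 0) = 3 + (X² + 0) = 3 + X²)
f = -27633/14690 (f = -2 + (-197/226 - 237/(-130))/8 = -2 + (-197*1/226 - 237*(-1/130))/8 = -2 + (-197/226 + 237/130)/8 = -2 + (⅛)*(6988/7345) = -2 + 1747/14690 = -27633/14690 ≈ -1.8811)
(f + c(Z))² = (-27633/14690 + (3 + 4²))² = (-27633/14690 + (3 + 16))² = (-27633/14690 + 19)² = (251477/14690)² = 63240681529/215796100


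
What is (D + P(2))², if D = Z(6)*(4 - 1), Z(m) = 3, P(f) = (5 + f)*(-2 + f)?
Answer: 81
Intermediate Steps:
P(f) = (-2 + f)*(5 + f)
D = 9 (D = 3*(4 - 1) = 3*3 = 9)
(D + P(2))² = (9 + (-10 + 2² + 3*2))² = (9 + (-10 + 4 + 6))² = (9 + 0)² = 9² = 81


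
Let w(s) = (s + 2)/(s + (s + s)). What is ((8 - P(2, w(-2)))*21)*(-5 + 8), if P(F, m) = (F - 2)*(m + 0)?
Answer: 504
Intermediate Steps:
w(s) = (2 + s)/(3*s) (w(s) = (2 + s)/(s + 2*s) = (2 + s)/((3*s)) = (2 + s)*(1/(3*s)) = (2 + s)/(3*s))
P(F, m) = m*(-2 + F) (P(F, m) = (-2 + F)*m = m*(-2 + F))
((8 - P(2, w(-2)))*21)*(-5 + 8) = ((8 - (1/3)*(2 - 2)/(-2)*(-2 + 2))*21)*(-5 + 8) = ((8 - (1/3)*(-1/2)*0*0)*21)*3 = ((8 - 0*0)*21)*3 = ((8 - 1*0)*21)*3 = ((8 + 0)*21)*3 = (8*21)*3 = 168*3 = 504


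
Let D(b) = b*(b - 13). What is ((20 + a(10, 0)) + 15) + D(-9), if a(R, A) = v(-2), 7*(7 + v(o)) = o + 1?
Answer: 1581/7 ≈ 225.86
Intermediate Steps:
v(o) = -48/7 + o/7 (v(o) = -7 + (o + 1)/7 = -7 + (1 + o)/7 = -7 + (1/7 + o/7) = -48/7 + o/7)
a(R, A) = -50/7 (a(R, A) = -48/7 + (1/7)*(-2) = -48/7 - 2/7 = -50/7)
D(b) = b*(-13 + b)
((20 + a(10, 0)) + 15) + D(-9) = ((20 - 50/7) + 15) - 9*(-13 - 9) = (90/7 + 15) - 9*(-22) = 195/7 + 198 = 1581/7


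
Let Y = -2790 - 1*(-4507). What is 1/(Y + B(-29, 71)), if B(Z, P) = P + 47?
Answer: 1/1835 ≈ 0.00054496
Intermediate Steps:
B(Z, P) = 47 + P
Y = 1717 (Y = -2790 + 4507 = 1717)
1/(Y + B(-29, 71)) = 1/(1717 + (47 + 71)) = 1/(1717 + 118) = 1/1835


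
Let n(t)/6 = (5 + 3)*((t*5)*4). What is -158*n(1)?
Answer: -151680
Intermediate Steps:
n(t) = 960*t (n(t) = 6*((5 + 3)*((t*5)*4)) = 6*(8*((5*t)*4)) = 6*(8*(20*t)) = 6*(160*t) = 960*t)
-158*n(1) = -151680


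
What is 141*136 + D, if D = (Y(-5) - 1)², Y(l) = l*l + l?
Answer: 19537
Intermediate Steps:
Y(l) = l + l² (Y(l) = l² + l = l + l²)
D = 361 (D = (-5*(1 - 5) - 1)² = (-5*(-4) - 1)² = (20 - 1)² = 19² = 361)
141*136 + D = 141*136 + 361 = 19176 + 361 = 19537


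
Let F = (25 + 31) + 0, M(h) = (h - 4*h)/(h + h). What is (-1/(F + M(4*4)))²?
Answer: 4/11881 ≈ 0.00033667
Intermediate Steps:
M(h) = -3/2 (M(h) = (-3*h)/((2*h)) = (-3*h)*(1/(2*h)) = -3/2)
F = 56 (F = 56 + 0 = 56)
(-1/(F + M(4*4)))² = (-1/(56 - 3/2))² = (-1/109/2)² = (-1*2/109)² = (-2/109)² = 4/11881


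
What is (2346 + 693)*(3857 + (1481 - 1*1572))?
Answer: 11444874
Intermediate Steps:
(2346 + 693)*(3857 + (1481 - 1*1572)) = 3039*(3857 + (1481 - 1572)) = 3039*(3857 - 91) = 3039*3766 = 11444874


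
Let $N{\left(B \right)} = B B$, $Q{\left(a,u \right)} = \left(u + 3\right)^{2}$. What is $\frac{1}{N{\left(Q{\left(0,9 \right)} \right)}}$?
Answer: $\frac{1}{20736} \approx 4.8225 \cdot 10^{-5}$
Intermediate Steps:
$Q{\left(a,u \right)} = \left(3 + u\right)^{2}$
$N{\left(B \right)} = B^{2}$
$\frac{1}{N{\left(Q{\left(0,9 \right)} \right)}} = \frac{1}{\left(\left(3 + 9\right)^{2}\right)^{2}} = \frac{1}{\left(12^{2}\right)^{2}} = \frac{1}{144^{2}} = \frac{1}{20736}$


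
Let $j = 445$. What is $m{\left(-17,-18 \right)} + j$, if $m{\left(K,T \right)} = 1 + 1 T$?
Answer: $428$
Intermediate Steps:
$m{\left(K,T \right)} = 1 + T$
$m{\left(-17,-18 \right)} + j = \left(1 - 18\right) + 445 = -17 + 445 = 428$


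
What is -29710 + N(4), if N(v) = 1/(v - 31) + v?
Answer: -802063/27 ≈ -29706.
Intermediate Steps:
N(v) = v + 1/(-31 + v) (N(v) = 1/(-31 + v) + v = v + 1/(-31 + v))
-29710 + N(4) = -29710 + (1 + 4**2 - 31*4)/(-31 + 4) = -29710 + (1 + 16 - 124)/(-27) = -29710 - 1/27*(-107) = -29710 + 107/27 = -802063/27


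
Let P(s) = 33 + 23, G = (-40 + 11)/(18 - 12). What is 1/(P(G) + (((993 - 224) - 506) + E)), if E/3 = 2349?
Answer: 1/7366 ≈ 0.00013576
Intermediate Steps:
G = -29/6 ≈ -4.8333
P(s) = 56
E = 7047 (E = 3*2349 = 7047)
1/(P(G) + (((993 - 224) - 506) + E)) = 1/(56 + (((993 - 224) - 506) + 7047)) = 1/(56 + ((769 - 506) + 7047)) = 1/(56 + (263 + 7047)) = 1/(56 + 7310) = 1/7366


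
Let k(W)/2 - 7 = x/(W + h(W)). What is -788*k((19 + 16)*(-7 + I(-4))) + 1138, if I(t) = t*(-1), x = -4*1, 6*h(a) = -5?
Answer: -6320514/635 ≈ -9953.6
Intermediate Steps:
h(a) = -5/6 (h(a) = (1/6)*(-5) = -5/6)
x = -4
I(t) = -t
k(W) = 14 - 8/(-5/6 + W) (k(W) = 14 + 2*(-4/(W - 5/6)) = 14 + 2*(-4/(-5/6 + W)) = 14 - 8/(-5/6 + W))
-788*k((19 + 16)*(-7 + I(-4))) + 1138 = -1576*(-59 + 42*((19 + 16)*(-7 - 1*(-4))))/(-5 + 6*((19 + 16)*(-7 - 1*(-4)))) + 1138 = -1576*(-59 + 42*(35*(-7 + 4)))/(-5 + 6*(35*(-7 + 4))) + 1138 = -1576*(-59 + 42*(35*(-3)))/(-5 + 6*(35*(-3))) + 1138 = -1576*(-59 + 42*(-105))/(-5 + 6*(-105)) + 1138 = -1576*(-59 - 4410)/(-5 - 630) + 1138 = -1576*(-4469)/(-635) + 1138 = -1576*(-1)*(-4469)/635 + 1138 = -788*8938/635 + 1138 = -7043144/635 + 1138 = -6320514/635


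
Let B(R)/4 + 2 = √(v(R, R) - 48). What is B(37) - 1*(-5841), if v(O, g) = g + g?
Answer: 5833 + 4*√26 ≈ 5853.4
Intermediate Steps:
v(O, g) = 2*g
B(R) = -8 + 4*√(-48 + 2*R) (B(R) = -8 + 4*√(2*R - 48) = -8 + 4*√(-48 + 2*R))
B(37) - 1*(-5841) = (-8 + 4*√(-48 + 2*37)) - 1*(-5841) = (-8 + 4*√(-48 + 74)) + 5841 = (-8 + 4*√26) + 5841 = 5833 + 4*√26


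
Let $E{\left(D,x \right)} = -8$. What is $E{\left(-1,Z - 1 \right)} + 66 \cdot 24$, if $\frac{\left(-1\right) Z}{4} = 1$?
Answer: $1576$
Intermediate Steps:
$Z = -4$ ($Z = \left(-4\right) 1 = -4$)
$E{\left(-1,Z - 1 \right)} + 66 \cdot 24 = -8 + 66 \cdot 24 = -8 + 1584 = 1576$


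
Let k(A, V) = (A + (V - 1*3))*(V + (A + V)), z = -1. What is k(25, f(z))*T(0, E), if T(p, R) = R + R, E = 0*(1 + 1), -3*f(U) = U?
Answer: 0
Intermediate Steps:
f(U) = -U/3
E = 0 (E = 0*2 = 0)
T(p, R) = 2*R
k(A, V) = (A + 2*V)*(-3 + A + V) (k(A, V) = (A + (V - 3))*(A + 2*V) = (A + (-3 + V))*(A + 2*V) = (-3 + A + V)*(A + 2*V) = (A + 2*V)*(-3 + A + V))
k(25, f(z))*T(0, E) = (25**2 - (-2)*(-1) - 3*25 + 2*(-1/3*(-1))**2 + 3*25*(-1/3*(-1)))*(2*0) = (625 - 6*1/3 - 75 + 2*(1/3)**2 + 3*25*(1/3))*0 = (625 - 2 - 75 + 2*(1/9) + 25)*0 = (625 - 2 - 75 + 2/9 + 25)*0 = (5159/9)*0 = 0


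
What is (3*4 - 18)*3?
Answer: -18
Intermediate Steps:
(3*4 - 18)*3 = (12 - 18)*3 = -6*3 = -18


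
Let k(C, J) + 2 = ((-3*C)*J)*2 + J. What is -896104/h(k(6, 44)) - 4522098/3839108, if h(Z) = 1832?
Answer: -30790397489/62796838 ≈ -490.32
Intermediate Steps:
k(C, J) = -2 + J - 6*C*J (k(C, J) = -2 + (((-3*C)*J)*2 + J) = -2 + (-3*C*J*2 + J) = -2 + (-6*C*J + J) = -2 + (J - 6*C*J) = -2 + J - 6*C*J)
-896104/h(k(6, 44)) - 4522098/3839108 = -896104/1832 - 4522098/3839108 = -896104*1/1832 - 4522098*1/3839108 = -112013/229 - 323007/274222 = -30790397489/62796838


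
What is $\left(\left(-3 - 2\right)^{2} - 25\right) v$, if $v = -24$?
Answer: $0$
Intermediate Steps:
$\left(\left(-3 - 2\right)^{2} - 25\right) v = \left(\left(-3 - 2\right)^{2} - 25\right) \left(-24\right) = \left(\left(-5\right)^{2} - 25\right) \left(-24\right) = \left(25 - 25\right) \left(-24\right) = 0 \left(-24\right) = 0$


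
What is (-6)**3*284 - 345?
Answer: -61689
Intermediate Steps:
(-6)**3*284 - 345 = -216*284 - 345 = -61344 - 345 = -61689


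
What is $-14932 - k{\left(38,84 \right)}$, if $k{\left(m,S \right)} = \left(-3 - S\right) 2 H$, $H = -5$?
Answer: $-15802$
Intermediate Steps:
$k{\left(m,S \right)} = 30 + 10 S$ ($k{\left(m,S \right)} = \left(-3 - S\right) 2 \left(-5\right) = \left(-6 - 2 S\right) \left(-5\right) = 30 + 10 S$)
$-14932 - k{\left(38,84 \right)} = -14932 - \left(30 + 10 \cdot 84\right) = -14932 - \left(30 + 840\right) = -14932 - 870 = -15802$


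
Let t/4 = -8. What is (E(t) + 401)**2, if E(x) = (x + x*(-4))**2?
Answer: 92486689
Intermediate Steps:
t = -32 (t = 4*(-8) = -32)
E(x) = 9*x**2 (E(x) = (x - 4*x)**2 = (-3*x)**2 = 9*x**2)
(E(t) + 401)**2 = (9*(-32)**2 + 401)**2 = (9*1024 + 401)**2 = (9216 + 401)**2 = 9617**2 = 92486689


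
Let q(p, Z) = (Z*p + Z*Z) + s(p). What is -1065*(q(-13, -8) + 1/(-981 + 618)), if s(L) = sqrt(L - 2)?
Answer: -21648965/121 - 1065*I*sqrt(15) ≈ -1.7892e+5 - 4124.7*I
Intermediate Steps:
s(L) = sqrt(-2 + L)
q(p, Z) = Z**2 + sqrt(-2 + p) + Z*p (q(p, Z) = (Z*p + Z*Z) + sqrt(-2 + p) = (Z*p + Z**2) + sqrt(-2 + p) = (Z**2 + Z*p) + sqrt(-2 + p) = Z**2 + sqrt(-2 + p) + Z*p)
-1065*(q(-13, -8) + 1/(-981 + 618)) = -1065*(((-8)**2 + sqrt(-2 - 13) - 8*(-13)) + 1/(-981 + 618)) = -1065*((64 + sqrt(-15) + 104) + 1/(-363)) = -1065*((64 + I*sqrt(15) + 104) - 1/363) = -1065*((168 + I*sqrt(15)) - 1/363) = -1065*(60983/363 + I*sqrt(15)) = -21648965/121 - 1065*I*sqrt(15)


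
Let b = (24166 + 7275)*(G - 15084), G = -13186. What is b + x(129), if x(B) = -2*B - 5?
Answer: -888837333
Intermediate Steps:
b = -888837070 (b = (24166 + 7275)*(-13186 - 15084) = 31441*(-28270) = -888837070)
x(B) = -5 - 2*B
b + x(129) = -888837070 + (-5 - 2*129) = -888837070 + (-5 - 258) = -888837070 - 263 = -888837333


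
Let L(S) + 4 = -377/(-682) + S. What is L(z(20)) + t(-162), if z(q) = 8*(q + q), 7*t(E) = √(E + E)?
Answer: 215889/682 + 18*I/7 ≈ 316.55 + 2.5714*I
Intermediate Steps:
t(E) = √2*√E/7 (t(E) = √(E + E)/7 = √(2*E)/7 = (√2*√E)/7 = √2*√E/7)
z(q) = 16*q (z(q) = 8*(2*q) = 16*q)
L(S) = -2351/682 + S (L(S) = -4 + (-377/(-682) + S) = -4 + (-377*(-1/682) + S) = -4 + (377/682 + S) = -2351/682 + S)
L(z(20)) + t(-162) = (-2351/682 + 16*20) + √2*√(-162)/7 = (-2351/682 + 320) + √2*(9*I*√2)/7 = 215889/682 + 18*I/7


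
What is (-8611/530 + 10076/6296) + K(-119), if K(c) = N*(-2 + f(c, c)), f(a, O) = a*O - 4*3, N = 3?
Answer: 8848228094/208555 ≈ 42426.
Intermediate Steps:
f(a, O) = -12 + O*a (f(a, O) = O*a - 12 = -12 + O*a)
K(c) = -42 + 3*c**2 (K(c) = 3*(-2 + (-12 + c*c)) = 3*(-2 + (-12 + c**2)) = 3*(-14 + c**2) = -42 + 3*c**2)
(-8611/530 + 10076/6296) + K(-119) = (-8611/530 + 10076/6296) + (-42 + 3*(-119)**2) = (-8611*1/530 + 10076*(1/6296)) + (-42 + 3*14161) = (-8611/530 + 2519/1574) + (-42 + 42483) = -3054661/208555 + 42441 = 8848228094/208555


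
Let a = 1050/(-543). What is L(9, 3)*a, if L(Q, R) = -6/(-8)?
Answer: -525/362 ≈ -1.4503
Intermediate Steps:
L(Q, R) = 3/4 (L(Q, R) = -6*(-1/8) = 3/4)
a = -350/181 (a = 1050*(-1/543) = -350/181 ≈ -1.9337)
L(9, 3)*a = (3/4)*(-350/181) = -525/362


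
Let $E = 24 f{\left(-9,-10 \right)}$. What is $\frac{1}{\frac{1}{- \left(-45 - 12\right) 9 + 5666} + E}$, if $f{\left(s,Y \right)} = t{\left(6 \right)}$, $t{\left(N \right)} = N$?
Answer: $\frac{6179}{889777} \approx 0.0069444$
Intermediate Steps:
$f{\left(s,Y \right)} = 6$
$E = 144$ ($E = 24 \cdot 6 = 144$)
$\frac{1}{\frac{1}{- \left(-45 - 12\right) 9 + 5666} + E} = \frac{1}{\frac{1}{- \left(-45 - 12\right) 9 + 5666} + 144} = \frac{1}{\frac{1}{- \left(-57\right) 9 + 5666} + 144} = \frac{1}{\frac{1}{\left(-1\right) \left(-513\right) + 5666} + 144} = \frac{1}{\frac{1}{513 + 5666} + 144} = \frac{1}{\frac{1}{6179} + 144} = \frac{1}{\frac{889777}{6179}} = \frac{6179}{889777}$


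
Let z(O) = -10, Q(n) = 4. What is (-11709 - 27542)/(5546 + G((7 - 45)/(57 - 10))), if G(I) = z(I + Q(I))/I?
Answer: -745769/105609 ≈ -7.0616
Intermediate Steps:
G(I) = -10/I
(-11709 - 27542)/(5546 + G((7 - 45)/(57 - 10))) = (-11709 - 27542)/(5546 - 10*(57 - 10)/(7 - 45)) = -39251/(5546 - 10/((-38/47))) = -39251/(5546 - 10/((-38*1/47))) = -39251/(5546 - 10/(-38/47)) = -39251/(5546 - 10*(-47/38)) = -39251/(5546 + 235/19) = -39251/105609/19 = -39251*19/105609 = -745769/105609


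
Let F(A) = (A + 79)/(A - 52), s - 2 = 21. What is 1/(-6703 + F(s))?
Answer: -29/194489 ≈ -0.00014911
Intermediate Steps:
s = 23 (s = 2 + 21 = 23)
F(A) = (79 + A)/(-52 + A)
1/(-6703 + F(s)) = 1/(-6703 + (79 + 23)/(-52 + 23)) = 1/(-6703 + 102/(-29)) = 1/(-6703 - 1/29*102) = 1/(-6703 - 102/29) = 1/(-194489/29) = -29/194489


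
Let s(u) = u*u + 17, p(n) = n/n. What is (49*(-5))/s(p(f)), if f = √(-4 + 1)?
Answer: -245/18 ≈ -13.611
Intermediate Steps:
f = I*√3 (f = √(-3) = I*√3 ≈ 1.732*I)
p(n) = 1
s(u) = 17 + u² (s(u) = u² + 17 = 17 + u²)
(49*(-5))/s(p(f)) = (49*(-5))/(17 + 1²) = -245/(17 + 1) = -245/18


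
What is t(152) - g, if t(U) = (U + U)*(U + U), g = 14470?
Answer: 77946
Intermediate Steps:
t(U) = 4*U**2 (t(U) = (2*U)*(2*U) = 4*U**2)
t(152) - g = 4*152**2 - 1*14470 = 4*23104 - 14470 = 92416 - 14470 = 77946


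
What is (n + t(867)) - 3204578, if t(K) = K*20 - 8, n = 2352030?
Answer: -835216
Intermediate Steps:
t(K) = -8 + 20*K (t(K) = 20*K - 8 = -8 + 20*K)
(n + t(867)) - 3204578 = (2352030 + (-8 + 20*867)) - 3204578 = (2352030 + (-8 + 17340)) - 3204578 = (2352030 + 17332) - 3204578 = 2369362 - 3204578 = -835216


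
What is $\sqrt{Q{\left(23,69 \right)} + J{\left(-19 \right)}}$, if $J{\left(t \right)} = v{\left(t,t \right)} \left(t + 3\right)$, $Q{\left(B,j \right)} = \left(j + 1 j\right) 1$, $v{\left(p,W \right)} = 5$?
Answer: $\sqrt{58} \approx 7.6158$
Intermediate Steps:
$Q{\left(B,j \right)} = 2 j$ ($Q{\left(B,j \right)} = \left(j + j\right) 1 = 2 j 1 = 2 j$)
$J{\left(t \right)} = 15 + 5 t$ ($J{\left(t \right)} = 5 \left(t + 3\right) = 5 \left(3 + t\right) = 15 + 5 t$)
$\sqrt{Q{\left(23,69 \right)} + J{\left(-19 \right)}} = \sqrt{2 \cdot 69 + \left(15 + 5 \left(-19\right)\right)} = \sqrt{138 + \left(15 - 95\right)} = \sqrt{138 - 80} = \sqrt{58}$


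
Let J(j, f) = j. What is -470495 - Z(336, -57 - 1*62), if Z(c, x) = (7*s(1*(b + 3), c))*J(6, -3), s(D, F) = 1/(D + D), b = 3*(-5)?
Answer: -1881973/4 ≈ -4.7049e+5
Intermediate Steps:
b = -15
s(D, F) = 1/(2*D)
Z(c, x) = -7/4 (Z(c, x) = (7*(1/(2*((1*(-15 + 3))))))*6 = (7*(1/(2*((1*(-12))))))*6 = (7*((1/2)/(-12)))*6 = (7*((1/2)*(-1/12)))*6 = (7*(-1/24))*6 = -7/24*6 = -7/4)
-470495 - Z(336, -57 - 1*62) = -470495 - 1*(-7/4) = -470495 + 7/4 = -1881973/4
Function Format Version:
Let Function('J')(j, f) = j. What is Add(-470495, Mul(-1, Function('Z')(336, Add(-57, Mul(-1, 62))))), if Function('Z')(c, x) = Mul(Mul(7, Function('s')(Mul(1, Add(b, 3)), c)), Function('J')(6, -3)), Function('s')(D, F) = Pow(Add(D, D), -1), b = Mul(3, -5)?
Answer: Rational(-1881973, 4) ≈ -4.7049e+5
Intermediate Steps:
b = -15
Function('s')(D, F) = Mul(Rational(1, 2), Pow(D, -1)) (Function('s')(D, F) = Pow(Mul(2, D), -1) = Mul(Rational(1, 2), Pow(D, -1)))
Function('Z')(c, x) = Rational(-7, 4) (Function('Z')(c, x) = Mul(Mul(7, Mul(Rational(1, 2), Pow(Mul(1, Add(-15, 3)), -1))), 6) = Mul(Mul(7, Mul(Rational(1, 2), Pow(Mul(1, -12), -1))), 6) = Mul(Mul(7, Mul(Rational(1, 2), Pow(-12, -1))), 6) = Mul(Mul(7, Mul(Rational(1, 2), Rational(-1, 12))), 6) = Mul(Mul(7, Rational(-1, 24)), 6) = Mul(Rational(-7, 24), 6) = Rational(-7, 4))
Add(-470495, Mul(-1, Function('Z')(336, Add(-57, Mul(-1, 62))))) = Add(-470495, Mul(-1, Rational(-7, 4))) = Add(-470495, Rational(7, 4)) = Rational(-1881973, 4)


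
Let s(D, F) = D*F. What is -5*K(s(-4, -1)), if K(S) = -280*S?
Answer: 5600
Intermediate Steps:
-5*K(s(-4, -1)) = -(-1400)*(-4*(-1)) = -(-1400)*4 = -5*(-1120) = 5600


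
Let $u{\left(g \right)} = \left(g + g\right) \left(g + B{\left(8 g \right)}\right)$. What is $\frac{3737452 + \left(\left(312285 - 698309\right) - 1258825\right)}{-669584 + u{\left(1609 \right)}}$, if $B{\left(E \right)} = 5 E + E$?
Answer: $\frac{2092603}{253040754} \approx 0.0082698$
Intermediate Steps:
$B{\left(E \right)} = 6 E$
$u{\left(g \right)} = 98 g^{2}$ ($u{\left(g \right)} = \left(g + g\right) \left(g + 6 \cdot 8 g\right) = 2 g \left(g + 48 g\right) = 2 g 49 g = 98 g^{2}$)
$\frac{3737452 + \left(\left(312285 - 698309\right) - 1258825\right)}{-669584 + u{\left(1609 \right)}} = \frac{3737452 + \left(\left(312285 - 698309\right) - 1258825\right)}{-669584 + 98 \cdot 1609^{2}} = \frac{3737452 - 1644849}{-669584 + 98 \cdot 2588881} = \frac{3737452 - 1644849}{-669584 + 253710338} = \frac{2092603}{253040754}$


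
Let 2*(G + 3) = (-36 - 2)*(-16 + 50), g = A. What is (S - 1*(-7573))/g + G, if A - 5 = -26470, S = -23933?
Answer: -3431885/5293 ≈ -648.38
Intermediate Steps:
A = -26465 (A = 5 - 26470 = -26465)
g = -26465
G = -649 (G = -3 + ((-36 - 2)*(-16 + 50))/2 = -3 + (-38*34)/2 = -3 + (1/2)*(-1292) = -3 - 646 = -649)
(S - 1*(-7573))/g + G = (-23933 - 1*(-7573))/(-26465) - 649 = (-23933 + 7573)*(-1/26465) - 649 = -16360*(-1/26465) - 649 = 3272/5293 - 649 = -3431885/5293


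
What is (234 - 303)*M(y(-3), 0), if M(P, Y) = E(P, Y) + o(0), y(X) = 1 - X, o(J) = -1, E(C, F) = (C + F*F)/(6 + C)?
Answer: 207/5 ≈ 41.400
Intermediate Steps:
E(C, F) = (C + F**2)/(6 + C)
M(P, Y) = -1 + (P + Y**2)/(6 + P) (M(P, Y) = (P + Y**2)/(6 + P) - 1 = -1 + (P + Y**2)/(6 + P))
(234 - 303)*M(y(-3), 0) = (234 - 303)*((-6 + 0**2)/(6 + (1 - 1*(-3)))) = -69*(-6 + 0)/(6 + (1 + 3)) = -69*(-6)/(6 + 4) = -69*(-6)/10 = -69*(-3/5) = 207/5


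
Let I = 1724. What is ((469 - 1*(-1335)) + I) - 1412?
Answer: 2116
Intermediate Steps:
((469 - 1*(-1335)) + I) - 1412 = ((469 - 1*(-1335)) + 1724) - 1412 = ((469 + 1335) + 1724) - 1412 = (1804 + 1724) - 1412 = 3528 - 1412 = 2116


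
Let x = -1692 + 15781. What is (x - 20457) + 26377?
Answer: 20009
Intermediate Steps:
x = 14089
(x - 20457) + 26377 = (14089 - 20457) + 26377 = -6368 + 26377 = 20009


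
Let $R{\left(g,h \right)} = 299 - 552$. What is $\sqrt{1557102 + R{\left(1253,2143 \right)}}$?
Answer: $\sqrt{1556849} \approx 1247.7$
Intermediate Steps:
$R{\left(g,h \right)} = -253$
$\sqrt{1557102 + R{\left(1253,2143 \right)}} = \sqrt{1557102 - 253} = \sqrt{1556849}$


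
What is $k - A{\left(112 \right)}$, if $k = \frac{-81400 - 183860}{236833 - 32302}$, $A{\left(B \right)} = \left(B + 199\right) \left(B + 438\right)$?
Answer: $- \frac{11661764270}{68177} \approx -1.7105 \cdot 10^{5}$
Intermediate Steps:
$A{\left(B \right)} = \left(199 + B\right) \left(438 + B\right)$
$k = - \frac{88420}{68177}$ ($k = - \frac{265260}{204531} = \left(-265260\right) \frac{1}{204531} = - \frac{88420}{68177} \approx -1.2969$)
$k - A{\left(112 \right)} = - \frac{88420}{68177} - \left(87162 + 112^{2} + 637 \cdot 112\right) = - \frac{88420}{68177} - \left(87162 + 12544 + 71344\right) = - \frac{88420}{68177} - 171050 = - \frac{11661764270}{68177}$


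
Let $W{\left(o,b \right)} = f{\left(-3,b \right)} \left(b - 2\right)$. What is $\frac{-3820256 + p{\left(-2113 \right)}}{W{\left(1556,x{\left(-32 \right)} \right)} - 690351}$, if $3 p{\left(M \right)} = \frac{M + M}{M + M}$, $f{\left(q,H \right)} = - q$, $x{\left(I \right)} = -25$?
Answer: $\frac{11460767}{2071296} \approx 5.5331$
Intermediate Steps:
$p{\left(M \right)} = \frac{1}{3}$ ($p{\left(M \right)} = \frac{\left(M + M\right) \frac{1}{M + M}}{3} = \frac{2 M \frac{1}{2 M}}{3} = \frac{1}{3} \cdot 1 = \frac{1}{3}$)
$W{\left(o,b \right)} = -6 + 3 b$ ($W{\left(o,b \right)} = \left(-1\right) \left(-3\right) \left(b - 2\right) = 3 \left(-2 + b\right) = -6 + 3 b$)
$\frac{-3820256 + p{\left(-2113 \right)}}{W{\left(1556,x{\left(-32 \right)} \right)} - 690351} = \frac{-3820256 + \frac{1}{3}}{\left(-6 + 3 \left(-25\right)\right) - 690351} = - \frac{11460767}{3 \left(\left(-6 - 75\right) - 690351\right)} = - \frac{11460767}{3 \left(-81 - 690351\right)} = - \frac{11460767}{3 \left(-690432\right)} = \left(- \frac{11460767}{3}\right) \left(- \frac{1}{690432}\right) = \frac{11460767}{2071296}$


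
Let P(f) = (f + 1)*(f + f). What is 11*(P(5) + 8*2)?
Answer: 836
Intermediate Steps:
P(f) = 2*f*(1 + f) (P(f) = (1 + f)*(2*f) = 2*f*(1 + f))
11*(P(5) + 8*2) = 11*(2*5*(1 + 5) + 8*2) = 11*(2*5*6 + 16) = 11*(60 + 16) = 11*76 = 836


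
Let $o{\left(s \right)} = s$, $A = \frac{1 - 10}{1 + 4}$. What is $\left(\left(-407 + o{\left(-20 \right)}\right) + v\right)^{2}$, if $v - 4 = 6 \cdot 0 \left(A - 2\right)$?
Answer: $178929$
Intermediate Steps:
$A = - \frac{9}{5} \approx -1.8$
$v = 4$ ($v = 4 + 6 \cdot 0 \left(- \frac{9}{5} - 2\right) = 4 + 0 \left(- \frac{19}{5}\right) = 4 + 0 = 4$)
$\left(\left(-407 + o{\left(-20 \right)}\right) + v\right)^{2} = \left(\left(-407 - 20\right) + 4\right)^{2} = \left(-427 + 4\right)^{2} = \left(-423\right)^{2} = 178929$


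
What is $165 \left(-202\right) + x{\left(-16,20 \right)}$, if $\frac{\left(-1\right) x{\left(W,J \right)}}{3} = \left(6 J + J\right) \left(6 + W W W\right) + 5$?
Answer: $1684455$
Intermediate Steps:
$x{\left(W,J \right)} = -15 - 21 J \left(6 + W^{3}\right)$ ($x{\left(W,J \right)} = - 3 \left(\left(6 J + J\right) \left(6 + W W W\right) + 5\right) = - 3 \left(7 J \left(6 + W W^{2}\right) + 5\right) = - 3 \left(7 J \left(6 + W^{3}\right) + 5\right) = - 3 \left(5 + 7 J \left(6 + W^{3}\right)\right) = -15 - 21 J \left(6 + W^{3}\right)$)
$165 \left(-202\right) + x{\left(-16,20 \right)} = 165 \left(-202\right) - \left(2535 - 1720320\right) = -33330 - \left(2535 - 1720320\right) = -33330 - -1717785 = -33330 + 1717785 = 1684455$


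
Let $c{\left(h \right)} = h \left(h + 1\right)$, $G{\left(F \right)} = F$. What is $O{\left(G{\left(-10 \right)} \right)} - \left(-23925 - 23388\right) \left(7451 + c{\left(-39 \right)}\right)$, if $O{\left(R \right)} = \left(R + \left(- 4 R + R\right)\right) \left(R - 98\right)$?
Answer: $422644869$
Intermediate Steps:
$c{\left(h \right)} = h \left(1 + h\right)$
$O{\left(R \right)} = - 2 R \left(-98 + R\right)$ ($O{\left(R \right)} = \left(R - 3 R\right) \left(-98 + R\right) = - 2 R \left(-98 + R\right)$)
$O{\left(G{\left(-10 \right)} \right)} - \left(-23925 - 23388\right) \left(7451 + c{\left(-39 \right)}\right) = 2 \left(-10\right) \left(98 - -10\right) - \left(-23925 - 23388\right) \left(7451 - 39 \left(1 - 39\right)\right) = 2 \left(-10\right) \left(98 + 10\right) - - 47313 \left(7451 - -1482\right) = 2 \left(-10\right) 108 - - 47313 \left(7451 + 1482\right) = -2160 - \left(-47313\right) 8933 = -2160 - -422647029 = -2160 + 422647029 = 422644869$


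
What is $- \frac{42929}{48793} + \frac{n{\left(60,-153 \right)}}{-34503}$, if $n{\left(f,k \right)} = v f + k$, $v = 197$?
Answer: $- \frac{683482406}{561168293} \approx -1.218$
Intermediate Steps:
$n{\left(f,k \right)} = k + 197 f$ ($n{\left(f,k \right)} = 197 f + k = k + 197 f$)
$- \frac{42929}{48793} + \frac{n{\left(60,-153 \right)}}{-34503} = - \frac{42929}{48793} + \frac{-153 + 197 \cdot 60}{-34503} = \left(-42929\right) \frac{1}{48793} + \left(-153 + 11820\right) \left(- \frac{1}{34503}\right) = - \frac{42929}{48793} + 11667 \left(- \frac{1}{34503}\right) = - \frac{42929}{48793} - \frac{3889}{11501} = - \frac{683482406}{561168293}$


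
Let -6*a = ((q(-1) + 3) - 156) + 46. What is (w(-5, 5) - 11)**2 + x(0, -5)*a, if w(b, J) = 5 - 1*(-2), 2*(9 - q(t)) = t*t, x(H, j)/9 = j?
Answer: -2891/4 ≈ -722.75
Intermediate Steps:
x(H, j) = 9*j
q(t) = 9 - t**2/2 (q(t) = 9 - t*t/2 = 9 - t**2/2)
w(b, J) = 7 (w(b, J) = 5 + 2 = 7)
a = 197/12 (a = -((((9 - 1/2*(-1)**2) + 3) - 156) + 46)/6 = -((((9 - 1/2*1) + 3) - 156) + 46)/6 = -((((9 - 1/2) + 3) - 156) + 46)/6 = -(((17/2 + 3) - 156) + 46)/6 = -((23/2 - 156) + 46)/6 = -(-289/2 + 46)/6 = -1/6*(-197/2) = 197/12 ≈ 16.417)
(w(-5, 5) - 11)**2 + x(0, -5)*a = (7 - 11)**2 + (9*(-5))*(197/12) = (-4)**2 - 45*197/12 = 16 - 2955/4 = -2891/4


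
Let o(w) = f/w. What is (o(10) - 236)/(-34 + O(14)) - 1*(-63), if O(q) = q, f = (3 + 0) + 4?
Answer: 14953/200 ≈ 74.765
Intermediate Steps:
f = 7 (f = 3 + 4 = 7)
o(w) = 7/w
(o(10) - 236)/(-34 + O(14)) - 1*(-63) = (7/10 - 236)/(-34 + 14) - 1*(-63) = (7*(1/10) - 236)/(-20) + 63 = (7/10 - 236)*(-1/20) + 63 = -2353/10*(-1/20) + 63 = 2353/200 + 63 = 14953/200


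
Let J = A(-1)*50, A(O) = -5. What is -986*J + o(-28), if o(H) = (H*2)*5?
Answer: 246220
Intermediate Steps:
o(H) = 10*H (o(H) = (2*H)*5 = 10*H)
J = -250 (J = -5*50 = -250)
-986*J + o(-28) = -986*(-250) + 10*(-28) = 246500 - 280 = 246220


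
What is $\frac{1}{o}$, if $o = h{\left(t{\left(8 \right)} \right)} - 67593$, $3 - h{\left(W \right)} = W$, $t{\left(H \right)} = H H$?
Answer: $- \frac{1}{67654} \approx -1.4781 \cdot 10^{-5}$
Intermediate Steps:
$t{\left(H \right)} = H^{2}$
$h{\left(W \right)} = 3 - W$
$o = -67654$ ($o = \left(3 - 8^{2}\right) - 67593 = \left(3 - 64\right) - 67593 = -61 - 67593 = -67654$)
$\frac{1}{o} = \frac{1}{-67654} = - \frac{1}{67654}$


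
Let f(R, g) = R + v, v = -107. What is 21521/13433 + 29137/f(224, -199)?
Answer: 393915278/1571661 ≈ 250.64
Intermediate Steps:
f(R, g) = -107 + R (f(R, g) = R - 107 = -107 + R)
21521/13433 + 29137/f(224, -199) = 21521/13433 + 29137/(-107 + 224) = 21521*(1/13433) + 29137/117 = 21521/13433 + 29137*(1/117) = 21521/13433 + 29137/117 = 393915278/1571661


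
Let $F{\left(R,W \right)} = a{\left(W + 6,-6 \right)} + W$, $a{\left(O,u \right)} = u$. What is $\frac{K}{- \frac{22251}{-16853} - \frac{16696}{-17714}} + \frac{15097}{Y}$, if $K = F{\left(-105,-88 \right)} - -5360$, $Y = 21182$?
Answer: $\frac{16655001340998899}{7154558374082} \approx 2327.9$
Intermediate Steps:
$F{\left(R,W \right)} = -6 + W$
$K = 5266$ ($K = \left(-6 - 88\right) - -5360 = -94 + 5360 = 5266$)
$\frac{K}{- \frac{22251}{-16853} - \frac{16696}{-17714}} + \frac{15097}{Y} = \frac{5266}{- \frac{22251}{-16853} - \frac{16696}{-17714}} + \frac{15097}{21182} = \frac{5266}{\left(-22251\right) \left(- \frac{1}{16853}\right) - - \frac{8348}{8857}} + 15097 \cdot \frac{1}{21182} = \frac{5266}{\frac{22251}{16853} + \frac{8348}{8857}} + \frac{15097}{21182} = \frac{5266}{\frac{337765951}{149267021}} + \frac{15097}{21182} = 5266 \cdot \frac{149267021}{337765951} + \frac{15097}{21182} = \frac{786040132586}{337765951} + \frac{15097}{21182} = \frac{16655001340998899}{7154558374082}$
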